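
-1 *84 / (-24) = 7 / 2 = 3.50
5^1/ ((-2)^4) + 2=37/ 16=2.31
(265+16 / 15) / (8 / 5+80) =3991 / 1224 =3.26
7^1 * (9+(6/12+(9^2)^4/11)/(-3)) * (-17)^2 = -174165853757/66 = -2638876572.08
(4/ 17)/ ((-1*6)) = -2/ 51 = -0.04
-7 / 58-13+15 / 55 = -12.85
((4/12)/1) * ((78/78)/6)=1/18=0.06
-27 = -27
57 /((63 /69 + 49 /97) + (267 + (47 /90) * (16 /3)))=17167545 /81682391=0.21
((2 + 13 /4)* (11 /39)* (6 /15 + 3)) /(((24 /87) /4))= 37961 /520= 73.00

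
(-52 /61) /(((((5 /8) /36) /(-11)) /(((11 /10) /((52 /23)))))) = 262.79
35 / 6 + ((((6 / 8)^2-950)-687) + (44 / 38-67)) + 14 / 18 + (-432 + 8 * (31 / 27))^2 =39243029755 / 221616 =177076.70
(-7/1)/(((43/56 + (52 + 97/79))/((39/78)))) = -0.06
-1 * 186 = -186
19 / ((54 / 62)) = 589 / 27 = 21.81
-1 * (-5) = 5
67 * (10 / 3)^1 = 670 / 3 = 223.33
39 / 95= 0.41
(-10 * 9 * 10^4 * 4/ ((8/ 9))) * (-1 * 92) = 372600000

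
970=970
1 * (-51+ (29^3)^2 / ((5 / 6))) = 3568939671 / 5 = 713787934.20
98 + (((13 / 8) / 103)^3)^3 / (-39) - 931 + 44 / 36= -1310975960474612183481290928227 / 1576113230599987930979106816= -831.78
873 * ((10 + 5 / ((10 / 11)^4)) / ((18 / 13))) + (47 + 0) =43870301 / 4000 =10967.58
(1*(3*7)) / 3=7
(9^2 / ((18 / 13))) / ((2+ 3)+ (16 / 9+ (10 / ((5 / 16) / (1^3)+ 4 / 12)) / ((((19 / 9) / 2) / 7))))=620217 / 1160498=0.53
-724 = -724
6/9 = 2/3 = 0.67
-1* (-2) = 2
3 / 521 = 0.01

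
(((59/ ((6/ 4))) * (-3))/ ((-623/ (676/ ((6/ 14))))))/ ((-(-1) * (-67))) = -79768/ 17889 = -4.46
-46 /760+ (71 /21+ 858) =6873337 /7980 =861.32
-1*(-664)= 664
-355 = -355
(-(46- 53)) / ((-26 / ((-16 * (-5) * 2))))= -560 / 13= -43.08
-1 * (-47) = 47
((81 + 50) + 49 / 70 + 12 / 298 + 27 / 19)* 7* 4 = 52777158 / 14155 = 3728.52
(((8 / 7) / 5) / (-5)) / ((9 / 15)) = -8 / 105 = -0.08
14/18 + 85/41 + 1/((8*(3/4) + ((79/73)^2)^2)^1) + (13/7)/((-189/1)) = 33801929632060/11355203963061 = 2.98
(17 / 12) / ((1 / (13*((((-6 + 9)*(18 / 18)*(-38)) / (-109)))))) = 4199 / 218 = 19.26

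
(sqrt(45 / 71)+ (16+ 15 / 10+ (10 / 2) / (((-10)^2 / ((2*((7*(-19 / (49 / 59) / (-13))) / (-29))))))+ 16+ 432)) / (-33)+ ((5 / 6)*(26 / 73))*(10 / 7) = -144955742 / 10595585 - sqrt(355) / 781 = -13.70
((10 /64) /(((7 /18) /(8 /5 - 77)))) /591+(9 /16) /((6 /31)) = 125985 /44128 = 2.85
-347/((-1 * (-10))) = -34.70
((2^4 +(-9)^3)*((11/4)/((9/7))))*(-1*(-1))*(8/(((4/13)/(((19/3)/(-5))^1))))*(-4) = -27121094/135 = -200896.99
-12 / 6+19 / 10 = -1 / 10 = -0.10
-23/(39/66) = -506/13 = -38.92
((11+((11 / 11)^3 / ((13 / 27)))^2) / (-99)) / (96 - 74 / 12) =-0.00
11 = 11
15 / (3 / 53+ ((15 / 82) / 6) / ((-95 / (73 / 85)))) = 210563700 / 790711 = 266.30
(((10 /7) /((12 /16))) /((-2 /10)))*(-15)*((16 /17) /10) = 13.45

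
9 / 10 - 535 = -5341 / 10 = -534.10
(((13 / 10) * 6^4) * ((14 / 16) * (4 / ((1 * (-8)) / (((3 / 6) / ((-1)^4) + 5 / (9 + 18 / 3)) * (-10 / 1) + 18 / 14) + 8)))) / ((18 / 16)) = 37296 / 65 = 573.78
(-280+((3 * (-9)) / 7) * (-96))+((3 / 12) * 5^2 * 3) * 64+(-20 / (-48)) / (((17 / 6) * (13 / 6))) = 1996177 / 1547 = 1290.35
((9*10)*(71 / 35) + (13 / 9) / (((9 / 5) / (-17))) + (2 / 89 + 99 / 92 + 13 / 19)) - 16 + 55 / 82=155.38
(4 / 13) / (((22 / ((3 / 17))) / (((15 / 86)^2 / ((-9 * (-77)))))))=75 / 692217526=0.00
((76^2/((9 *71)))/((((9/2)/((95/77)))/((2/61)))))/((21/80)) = 175590400/567261387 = 0.31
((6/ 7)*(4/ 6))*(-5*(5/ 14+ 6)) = -890/ 49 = -18.16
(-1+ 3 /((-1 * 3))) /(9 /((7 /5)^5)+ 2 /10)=-84035 /78716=-1.07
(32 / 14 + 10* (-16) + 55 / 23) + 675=519.68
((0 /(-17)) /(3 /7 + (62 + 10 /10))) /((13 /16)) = 0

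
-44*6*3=-792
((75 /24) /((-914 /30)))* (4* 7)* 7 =-18375 /914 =-20.10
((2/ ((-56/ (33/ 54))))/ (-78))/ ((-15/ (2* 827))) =-9097/ 294840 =-0.03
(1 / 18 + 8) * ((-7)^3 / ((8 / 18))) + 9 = -49663 / 8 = -6207.88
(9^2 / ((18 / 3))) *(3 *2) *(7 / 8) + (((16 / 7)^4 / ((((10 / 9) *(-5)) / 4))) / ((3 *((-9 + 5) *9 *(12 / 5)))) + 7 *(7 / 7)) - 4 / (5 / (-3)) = 13890407 / 172872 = 80.35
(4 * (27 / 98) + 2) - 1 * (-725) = 35677 / 49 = 728.10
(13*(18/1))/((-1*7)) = -234/7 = -33.43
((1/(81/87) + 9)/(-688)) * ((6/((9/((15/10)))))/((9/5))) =-85/10449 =-0.01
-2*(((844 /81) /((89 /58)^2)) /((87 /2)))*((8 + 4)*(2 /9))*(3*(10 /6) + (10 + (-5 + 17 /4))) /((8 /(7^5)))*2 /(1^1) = -62527956064 /1924803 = -32485.38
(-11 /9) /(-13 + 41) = -11 /252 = -0.04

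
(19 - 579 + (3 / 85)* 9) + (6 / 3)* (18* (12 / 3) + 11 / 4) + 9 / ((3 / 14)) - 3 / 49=-3067469 / 8330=-368.24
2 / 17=0.12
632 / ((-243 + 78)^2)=632 / 27225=0.02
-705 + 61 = -644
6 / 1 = 6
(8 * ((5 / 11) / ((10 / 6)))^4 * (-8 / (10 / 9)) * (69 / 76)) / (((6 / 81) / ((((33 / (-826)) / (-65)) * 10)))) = -16297524 / 678883205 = -0.02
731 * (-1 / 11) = -731 / 11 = -66.45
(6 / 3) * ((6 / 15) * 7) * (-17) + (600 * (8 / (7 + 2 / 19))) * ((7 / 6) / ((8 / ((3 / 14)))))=-74.09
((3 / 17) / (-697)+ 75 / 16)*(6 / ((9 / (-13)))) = -40.62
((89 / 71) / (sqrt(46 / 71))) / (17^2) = 0.01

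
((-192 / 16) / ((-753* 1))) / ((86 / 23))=46 / 10793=0.00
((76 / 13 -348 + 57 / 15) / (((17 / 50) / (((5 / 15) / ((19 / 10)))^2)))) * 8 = -58648000 / 239343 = -245.04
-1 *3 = -3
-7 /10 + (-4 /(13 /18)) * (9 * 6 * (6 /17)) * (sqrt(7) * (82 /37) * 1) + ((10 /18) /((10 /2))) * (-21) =-1912896 * sqrt(7) /8177 - 91 /30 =-621.97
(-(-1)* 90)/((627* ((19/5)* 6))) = 25/3971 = 0.01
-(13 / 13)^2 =-1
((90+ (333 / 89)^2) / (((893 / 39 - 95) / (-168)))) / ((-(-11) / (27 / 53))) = 62491338 / 5568463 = 11.22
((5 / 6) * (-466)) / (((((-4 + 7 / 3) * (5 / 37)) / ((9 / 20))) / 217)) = 16836813 / 100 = 168368.13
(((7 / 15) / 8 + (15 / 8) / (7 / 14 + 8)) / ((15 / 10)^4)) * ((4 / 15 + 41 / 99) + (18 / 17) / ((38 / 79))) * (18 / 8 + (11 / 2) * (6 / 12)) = 524385848 / 660484935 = 0.79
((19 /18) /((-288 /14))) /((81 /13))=-1729 /209952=-0.01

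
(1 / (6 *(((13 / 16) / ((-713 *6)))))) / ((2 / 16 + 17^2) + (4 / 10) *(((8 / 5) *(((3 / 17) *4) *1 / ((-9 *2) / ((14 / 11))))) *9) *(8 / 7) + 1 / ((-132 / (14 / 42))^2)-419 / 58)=-22048894137600 / 7074741880843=-3.12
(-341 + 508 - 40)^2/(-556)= -16129/556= -29.01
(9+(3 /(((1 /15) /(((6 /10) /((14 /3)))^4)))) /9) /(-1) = -43224561 /4802000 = -9.00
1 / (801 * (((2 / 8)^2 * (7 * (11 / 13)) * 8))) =26 / 61677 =0.00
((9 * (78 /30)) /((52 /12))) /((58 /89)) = 2403 /290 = 8.29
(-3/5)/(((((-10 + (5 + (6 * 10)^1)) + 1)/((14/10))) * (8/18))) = -27/800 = -0.03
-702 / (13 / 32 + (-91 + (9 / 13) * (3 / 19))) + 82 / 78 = 245718461 / 27892371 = 8.81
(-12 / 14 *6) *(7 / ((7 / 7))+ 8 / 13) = -3564 / 91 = -39.16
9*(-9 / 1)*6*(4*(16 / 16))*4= -7776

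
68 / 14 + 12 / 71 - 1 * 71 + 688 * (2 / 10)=177991 / 2485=71.63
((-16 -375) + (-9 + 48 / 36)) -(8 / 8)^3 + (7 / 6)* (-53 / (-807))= -1934815 / 4842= -399.59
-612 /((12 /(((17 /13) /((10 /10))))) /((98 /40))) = -42483 /260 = -163.40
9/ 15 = 3/ 5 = 0.60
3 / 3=1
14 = 14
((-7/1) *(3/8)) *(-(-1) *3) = -63/8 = -7.88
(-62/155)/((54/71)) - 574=-77561/135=-574.53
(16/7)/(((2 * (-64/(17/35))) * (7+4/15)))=-51/42728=-0.00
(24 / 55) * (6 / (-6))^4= 24 / 55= 0.44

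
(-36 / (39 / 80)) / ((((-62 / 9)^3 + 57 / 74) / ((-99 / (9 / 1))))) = -569669760 / 228731347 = -2.49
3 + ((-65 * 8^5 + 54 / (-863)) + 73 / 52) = -95582095101 / 44876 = -2129915.66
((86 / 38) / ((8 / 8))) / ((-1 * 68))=-43 / 1292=-0.03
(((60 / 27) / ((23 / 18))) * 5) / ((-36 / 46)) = -100 / 9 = -11.11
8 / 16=1 / 2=0.50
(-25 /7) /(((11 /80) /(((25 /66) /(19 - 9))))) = -2500 /2541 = -0.98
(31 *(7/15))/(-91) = -31/195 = -0.16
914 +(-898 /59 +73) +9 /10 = 972.68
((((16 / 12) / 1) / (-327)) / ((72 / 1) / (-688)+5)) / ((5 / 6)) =-688 / 688335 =-0.00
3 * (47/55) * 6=846/55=15.38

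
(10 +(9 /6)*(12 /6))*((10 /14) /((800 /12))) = 39 /280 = 0.14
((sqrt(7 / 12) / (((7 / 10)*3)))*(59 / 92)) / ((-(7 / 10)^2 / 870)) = -2138750*sqrt(21) / 23667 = -414.12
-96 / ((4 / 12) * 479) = -288 / 479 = -0.60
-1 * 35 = -35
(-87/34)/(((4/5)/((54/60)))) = -783/272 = -2.88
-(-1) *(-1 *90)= -90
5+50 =55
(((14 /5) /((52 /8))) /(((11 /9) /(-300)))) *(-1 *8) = 120960 /143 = 845.87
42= 42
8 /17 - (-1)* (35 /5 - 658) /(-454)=14699 /7718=1.90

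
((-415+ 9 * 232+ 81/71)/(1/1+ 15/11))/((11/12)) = 713184/923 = 772.68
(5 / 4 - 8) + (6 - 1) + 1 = -0.75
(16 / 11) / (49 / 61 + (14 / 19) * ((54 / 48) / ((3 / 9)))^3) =4747264 / 95072747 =0.05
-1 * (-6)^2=-36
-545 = -545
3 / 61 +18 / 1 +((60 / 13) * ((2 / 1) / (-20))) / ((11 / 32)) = 145731 / 8723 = 16.71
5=5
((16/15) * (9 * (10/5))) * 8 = 768/5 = 153.60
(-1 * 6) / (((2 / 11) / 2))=-66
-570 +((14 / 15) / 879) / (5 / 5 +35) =-135278093 / 237330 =-570.00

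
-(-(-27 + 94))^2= -4489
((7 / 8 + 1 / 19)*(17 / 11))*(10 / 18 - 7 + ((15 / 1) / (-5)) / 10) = -484993 / 50160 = -9.67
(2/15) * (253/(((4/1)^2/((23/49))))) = 5819/5880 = 0.99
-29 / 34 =-0.85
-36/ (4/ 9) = -81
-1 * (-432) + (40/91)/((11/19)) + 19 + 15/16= 7250391/16016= 452.70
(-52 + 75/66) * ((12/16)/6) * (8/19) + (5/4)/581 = -1299233/485716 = -2.67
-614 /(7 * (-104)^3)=307 /3937024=0.00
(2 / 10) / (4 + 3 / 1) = 1 / 35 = 0.03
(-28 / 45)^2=784 / 2025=0.39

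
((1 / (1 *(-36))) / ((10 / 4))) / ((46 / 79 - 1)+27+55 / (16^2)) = -10112 / 24387525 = -0.00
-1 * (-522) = 522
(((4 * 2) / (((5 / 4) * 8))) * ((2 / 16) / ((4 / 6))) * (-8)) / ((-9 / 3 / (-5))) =-2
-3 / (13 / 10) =-2.31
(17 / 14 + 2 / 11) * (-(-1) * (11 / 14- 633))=-1902965 / 2156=-882.64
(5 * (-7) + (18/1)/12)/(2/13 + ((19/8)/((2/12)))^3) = -27872/2407637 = -0.01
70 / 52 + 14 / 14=61 / 26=2.35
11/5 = 2.20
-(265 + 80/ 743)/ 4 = -196975/ 2972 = -66.28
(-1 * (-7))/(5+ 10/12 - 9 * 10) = -42/505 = -0.08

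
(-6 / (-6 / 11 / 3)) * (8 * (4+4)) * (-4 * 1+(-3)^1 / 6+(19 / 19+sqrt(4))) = -3168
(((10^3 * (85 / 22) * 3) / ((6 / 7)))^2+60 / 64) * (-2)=-354025001815 / 968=-365728307.66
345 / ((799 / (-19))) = -6555 / 799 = -8.20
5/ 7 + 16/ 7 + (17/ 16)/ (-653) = 31327/ 10448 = 3.00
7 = 7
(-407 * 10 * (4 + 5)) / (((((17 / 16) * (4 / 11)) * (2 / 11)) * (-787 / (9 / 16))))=372.69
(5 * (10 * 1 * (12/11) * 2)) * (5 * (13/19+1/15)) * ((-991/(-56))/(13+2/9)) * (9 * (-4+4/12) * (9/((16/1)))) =-644174775/63308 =-10175.25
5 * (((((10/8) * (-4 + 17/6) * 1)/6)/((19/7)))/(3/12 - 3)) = 1225/7524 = 0.16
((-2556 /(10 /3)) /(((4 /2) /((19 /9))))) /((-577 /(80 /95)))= 3408 /2885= 1.18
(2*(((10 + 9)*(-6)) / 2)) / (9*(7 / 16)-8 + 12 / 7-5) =15.51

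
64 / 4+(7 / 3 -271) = -758 / 3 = -252.67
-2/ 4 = -0.50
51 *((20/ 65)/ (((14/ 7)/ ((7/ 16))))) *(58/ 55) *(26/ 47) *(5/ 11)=10353/ 11374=0.91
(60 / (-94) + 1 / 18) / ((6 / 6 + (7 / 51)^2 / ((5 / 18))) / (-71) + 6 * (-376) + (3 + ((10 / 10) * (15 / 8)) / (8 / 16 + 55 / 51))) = 0.00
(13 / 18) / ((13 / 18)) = 1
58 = 58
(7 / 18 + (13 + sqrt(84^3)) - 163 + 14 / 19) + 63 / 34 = 622.85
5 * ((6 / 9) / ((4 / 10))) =25 / 3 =8.33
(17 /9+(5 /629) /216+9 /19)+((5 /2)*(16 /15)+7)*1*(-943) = -23525228905 /2581416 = -9113.30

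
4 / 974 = 2 / 487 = 0.00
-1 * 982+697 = -285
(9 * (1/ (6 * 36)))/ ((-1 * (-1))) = 1/ 24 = 0.04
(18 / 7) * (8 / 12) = 12 / 7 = 1.71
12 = 12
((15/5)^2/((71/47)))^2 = 178929/5041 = 35.49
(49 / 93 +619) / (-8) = -7202 / 93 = -77.44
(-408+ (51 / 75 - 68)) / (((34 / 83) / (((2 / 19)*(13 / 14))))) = -754221 / 6650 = -113.42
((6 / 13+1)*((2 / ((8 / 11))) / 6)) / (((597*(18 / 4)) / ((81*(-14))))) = -1463 / 5174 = -0.28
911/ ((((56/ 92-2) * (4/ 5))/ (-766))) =40124995/ 64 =626953.05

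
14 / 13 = 1.08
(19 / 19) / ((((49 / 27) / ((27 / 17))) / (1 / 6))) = 243 / 1666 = 0.15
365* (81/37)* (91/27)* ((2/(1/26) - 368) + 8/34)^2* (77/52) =4251751830480/10693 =397620109.46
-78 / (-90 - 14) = 3 / 4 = 0.75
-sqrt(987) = -31.42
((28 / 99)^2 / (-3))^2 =614656 / 864536409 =0.00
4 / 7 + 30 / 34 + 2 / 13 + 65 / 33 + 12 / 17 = 218662 / 51051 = 4.28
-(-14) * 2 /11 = 28 /11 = 2.55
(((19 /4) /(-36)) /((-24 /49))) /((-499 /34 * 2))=-15827 /1724544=-0.01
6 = 6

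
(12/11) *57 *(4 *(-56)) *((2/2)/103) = -135.23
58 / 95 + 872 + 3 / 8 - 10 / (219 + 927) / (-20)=380167927 / 435480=872.99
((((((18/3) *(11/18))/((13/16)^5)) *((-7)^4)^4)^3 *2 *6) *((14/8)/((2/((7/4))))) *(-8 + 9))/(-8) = -43122092024202205229489216581539784953787417666960486402359296/460673037126816813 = -93606720057139570155610390000000000000000000.00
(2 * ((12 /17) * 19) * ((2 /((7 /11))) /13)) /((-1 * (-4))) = 2508 /1547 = 1.62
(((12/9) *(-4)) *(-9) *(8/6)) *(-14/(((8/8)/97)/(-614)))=53363968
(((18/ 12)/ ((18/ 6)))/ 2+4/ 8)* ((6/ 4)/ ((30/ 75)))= 45/ 16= 2.81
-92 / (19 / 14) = -1288 / 19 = -67.79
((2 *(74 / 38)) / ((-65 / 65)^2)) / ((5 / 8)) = 6.23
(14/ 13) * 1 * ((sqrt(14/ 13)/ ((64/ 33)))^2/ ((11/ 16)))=4851/ 10816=0.45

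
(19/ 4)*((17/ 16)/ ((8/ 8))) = 323/ 64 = 5.05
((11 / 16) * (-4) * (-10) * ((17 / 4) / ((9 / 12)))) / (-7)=-935 / 42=-22.26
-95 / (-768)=95 / 768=0.12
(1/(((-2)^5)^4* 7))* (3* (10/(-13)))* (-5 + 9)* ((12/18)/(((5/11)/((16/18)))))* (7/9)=-11/8626176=-0.00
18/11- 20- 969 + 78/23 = -248945/253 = -983.97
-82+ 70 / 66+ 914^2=27565397 / 33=835315.06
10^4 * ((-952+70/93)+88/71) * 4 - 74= -250916568622/6603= -38000389.01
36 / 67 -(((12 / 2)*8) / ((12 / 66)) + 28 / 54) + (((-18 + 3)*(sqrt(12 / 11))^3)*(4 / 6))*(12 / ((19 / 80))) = -230400*sqrt(33) / 2299 -477542 / 1809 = -839.69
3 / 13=0.23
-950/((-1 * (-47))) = -950/47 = -20.21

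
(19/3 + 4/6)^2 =49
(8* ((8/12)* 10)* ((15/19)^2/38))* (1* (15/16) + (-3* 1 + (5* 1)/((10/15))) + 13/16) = 37500/6859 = 5.47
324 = 324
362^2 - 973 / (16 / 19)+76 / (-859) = 1785187187 / 13744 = 129888.47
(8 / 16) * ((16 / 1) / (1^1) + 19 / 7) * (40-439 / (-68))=413829 / 952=434.69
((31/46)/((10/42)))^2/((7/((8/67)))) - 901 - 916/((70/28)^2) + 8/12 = -2782514773/2658225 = -1046.76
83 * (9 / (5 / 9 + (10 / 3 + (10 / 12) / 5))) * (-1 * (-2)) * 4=107568 / 73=1473.53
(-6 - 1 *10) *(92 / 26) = -56.62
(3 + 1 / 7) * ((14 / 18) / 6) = 11 / 27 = 0.41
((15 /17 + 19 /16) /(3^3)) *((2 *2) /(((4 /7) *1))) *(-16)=-3941 /459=-8.59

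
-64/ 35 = -1.83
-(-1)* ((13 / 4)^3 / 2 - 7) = 1301 / 128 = 10.16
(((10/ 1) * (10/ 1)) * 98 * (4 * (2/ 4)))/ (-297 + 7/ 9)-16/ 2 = -98864/ 1333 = -74.17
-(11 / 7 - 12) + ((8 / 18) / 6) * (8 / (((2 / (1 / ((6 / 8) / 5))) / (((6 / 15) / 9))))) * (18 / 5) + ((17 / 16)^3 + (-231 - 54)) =-3170768989 / 11612160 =-273.06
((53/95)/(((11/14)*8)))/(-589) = -0.00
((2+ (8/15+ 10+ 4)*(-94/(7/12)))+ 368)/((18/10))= -23006/21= -1095.52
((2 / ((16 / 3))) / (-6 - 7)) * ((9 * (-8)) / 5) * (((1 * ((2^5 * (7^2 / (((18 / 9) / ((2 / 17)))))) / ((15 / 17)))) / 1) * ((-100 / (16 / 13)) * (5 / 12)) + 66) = -93768 / 65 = -1442.58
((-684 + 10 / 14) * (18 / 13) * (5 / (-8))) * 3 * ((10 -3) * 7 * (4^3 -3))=275716035 / 52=5302231.44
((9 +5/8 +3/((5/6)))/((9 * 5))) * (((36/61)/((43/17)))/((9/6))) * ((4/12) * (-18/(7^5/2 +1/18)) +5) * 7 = 11901075403/7439352600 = 1.60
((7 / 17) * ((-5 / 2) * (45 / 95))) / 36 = -35 / 2584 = -0.01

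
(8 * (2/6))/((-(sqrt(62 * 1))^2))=-4/93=-0.04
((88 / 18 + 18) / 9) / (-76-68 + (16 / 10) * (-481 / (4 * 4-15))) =-515 / 185004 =-0.00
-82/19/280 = -41/2660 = -0.02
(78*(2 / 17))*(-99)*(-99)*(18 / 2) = 809447.29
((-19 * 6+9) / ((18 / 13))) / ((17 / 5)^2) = -11375 / 1734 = -6.56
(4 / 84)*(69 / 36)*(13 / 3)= 0.40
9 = 9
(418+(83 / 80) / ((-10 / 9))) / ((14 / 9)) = 268.11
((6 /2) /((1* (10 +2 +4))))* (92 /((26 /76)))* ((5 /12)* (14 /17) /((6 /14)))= 107065 /2652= 40.37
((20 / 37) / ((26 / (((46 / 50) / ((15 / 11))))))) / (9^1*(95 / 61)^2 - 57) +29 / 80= 3419109713 / 9442414800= 0.36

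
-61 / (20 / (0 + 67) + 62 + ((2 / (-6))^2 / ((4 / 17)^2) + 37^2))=-0.04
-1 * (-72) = 72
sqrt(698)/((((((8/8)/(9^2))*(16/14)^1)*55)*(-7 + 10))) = 189*sqrt(698)/440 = 11.35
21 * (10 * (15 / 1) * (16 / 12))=4200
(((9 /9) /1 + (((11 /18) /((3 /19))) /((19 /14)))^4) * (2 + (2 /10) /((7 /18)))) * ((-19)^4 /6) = 204619244663768 /55801305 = 3666925.79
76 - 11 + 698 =763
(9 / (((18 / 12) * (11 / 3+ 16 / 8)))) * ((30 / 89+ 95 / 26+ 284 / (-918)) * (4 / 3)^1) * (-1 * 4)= -62564432 / 3009357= -20.79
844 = 844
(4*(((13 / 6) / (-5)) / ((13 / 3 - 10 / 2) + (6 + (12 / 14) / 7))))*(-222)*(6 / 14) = 60606 / 2005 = 30.23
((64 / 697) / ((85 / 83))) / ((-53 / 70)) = -74368 / 627997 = -0.12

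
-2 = -2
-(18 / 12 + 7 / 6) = -8 / 3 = -2.67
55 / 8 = 6.88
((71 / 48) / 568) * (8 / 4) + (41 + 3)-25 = 3649 / 192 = 19.01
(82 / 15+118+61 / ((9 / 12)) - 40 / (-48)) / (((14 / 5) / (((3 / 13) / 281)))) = 6169 / 102284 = 0.06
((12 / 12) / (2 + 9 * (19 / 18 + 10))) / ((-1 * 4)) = -1 / 406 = -0.00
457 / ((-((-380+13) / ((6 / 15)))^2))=-0.00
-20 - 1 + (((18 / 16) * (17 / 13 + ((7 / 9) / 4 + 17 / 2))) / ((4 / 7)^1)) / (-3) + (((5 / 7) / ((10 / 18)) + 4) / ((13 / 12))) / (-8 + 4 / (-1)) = -977401 / 34944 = -27.97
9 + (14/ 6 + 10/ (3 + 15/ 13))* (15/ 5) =209/ 9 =23.22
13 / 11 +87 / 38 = 1451 / 418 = 3.47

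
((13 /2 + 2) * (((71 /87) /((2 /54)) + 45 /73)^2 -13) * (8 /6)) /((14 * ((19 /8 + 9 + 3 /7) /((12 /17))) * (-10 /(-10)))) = 71716235104 /2962396429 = 24.21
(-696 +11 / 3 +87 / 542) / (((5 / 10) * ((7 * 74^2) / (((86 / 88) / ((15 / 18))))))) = -48395339 / 1142676920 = -0.04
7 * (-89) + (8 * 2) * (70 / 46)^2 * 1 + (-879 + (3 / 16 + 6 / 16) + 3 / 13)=-161103979 / 110032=-1464.16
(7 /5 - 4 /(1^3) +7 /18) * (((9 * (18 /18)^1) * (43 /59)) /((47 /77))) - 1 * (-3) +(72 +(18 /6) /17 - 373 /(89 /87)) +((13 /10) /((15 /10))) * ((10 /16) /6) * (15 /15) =-945847559419 /3020795280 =-313.11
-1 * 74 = -74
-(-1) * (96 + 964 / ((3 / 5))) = 5108 / 3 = 1702.67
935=935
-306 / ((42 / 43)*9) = -731 / 21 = -34.81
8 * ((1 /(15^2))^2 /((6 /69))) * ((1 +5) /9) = 184 /151875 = 0.00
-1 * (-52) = 52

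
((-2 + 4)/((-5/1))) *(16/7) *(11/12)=-88/105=-0.84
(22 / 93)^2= 484 / 8649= 0.06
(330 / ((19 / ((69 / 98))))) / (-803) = -1035 / 67963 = -0.02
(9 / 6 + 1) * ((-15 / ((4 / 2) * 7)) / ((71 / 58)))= -2175 / 994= -2.19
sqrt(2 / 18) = 1 / 3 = 0.33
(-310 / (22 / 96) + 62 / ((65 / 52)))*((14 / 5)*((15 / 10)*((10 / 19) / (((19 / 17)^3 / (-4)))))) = 59156922048 / 7167655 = 8253.32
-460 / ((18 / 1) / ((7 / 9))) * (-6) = 3220 / 27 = 119.26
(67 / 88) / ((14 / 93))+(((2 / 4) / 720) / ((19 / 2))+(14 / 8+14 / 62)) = 114836671 / 16327080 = 7.03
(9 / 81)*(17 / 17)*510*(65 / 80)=46.04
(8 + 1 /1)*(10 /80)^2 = 9 /64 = 0.14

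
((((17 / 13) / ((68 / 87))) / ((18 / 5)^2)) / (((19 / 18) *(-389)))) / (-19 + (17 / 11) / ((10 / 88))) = 3625 / 62261784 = 0.00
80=80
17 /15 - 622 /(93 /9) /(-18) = 694 /155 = 4.48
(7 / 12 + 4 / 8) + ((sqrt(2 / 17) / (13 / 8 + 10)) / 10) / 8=sqrt(34) / 15810 + 13 / 12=1.08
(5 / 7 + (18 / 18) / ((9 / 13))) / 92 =34 / 1449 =0.02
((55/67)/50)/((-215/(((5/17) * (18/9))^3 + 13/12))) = -834559/8492611800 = -0.00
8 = 8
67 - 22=45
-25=-25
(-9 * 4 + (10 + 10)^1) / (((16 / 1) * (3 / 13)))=-13 / 3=-4.33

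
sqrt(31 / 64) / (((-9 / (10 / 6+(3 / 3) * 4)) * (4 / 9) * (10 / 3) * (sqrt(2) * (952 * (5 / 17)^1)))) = -17 * sqrt(62) / 179200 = -0.00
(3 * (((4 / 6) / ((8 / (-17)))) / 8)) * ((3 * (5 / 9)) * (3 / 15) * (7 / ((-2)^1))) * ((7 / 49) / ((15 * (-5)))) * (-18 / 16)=17 / 12800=0.00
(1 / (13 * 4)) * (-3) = -3 / 52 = -0.06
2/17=0.12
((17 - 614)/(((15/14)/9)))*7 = -175518/5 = -35103.60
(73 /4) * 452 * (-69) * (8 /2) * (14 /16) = -3984267 /2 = -1992133.50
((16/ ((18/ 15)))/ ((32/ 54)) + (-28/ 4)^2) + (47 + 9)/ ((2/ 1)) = 199/ 2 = 99.50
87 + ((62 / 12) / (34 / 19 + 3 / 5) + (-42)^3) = -100786417 / 1362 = -73998.84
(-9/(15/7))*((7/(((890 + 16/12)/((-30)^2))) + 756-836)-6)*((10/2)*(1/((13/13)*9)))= 105532/573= 184.17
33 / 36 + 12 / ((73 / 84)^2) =1074683 / 63948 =16.81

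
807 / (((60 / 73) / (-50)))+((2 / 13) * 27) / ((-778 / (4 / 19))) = -9433909571 / 192166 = -49092.50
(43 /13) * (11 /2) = 473 /26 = 18.19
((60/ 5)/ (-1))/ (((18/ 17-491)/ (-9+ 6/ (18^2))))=-16490/ 74961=-0.22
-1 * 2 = -2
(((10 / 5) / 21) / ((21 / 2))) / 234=2 / 51597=0.00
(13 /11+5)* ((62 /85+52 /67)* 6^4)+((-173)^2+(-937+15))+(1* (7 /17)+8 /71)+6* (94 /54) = 1644428244868 /40030155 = 41079.74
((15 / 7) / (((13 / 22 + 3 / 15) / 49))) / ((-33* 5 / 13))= -910 / 87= -10.46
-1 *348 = -348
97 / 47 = 2.06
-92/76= -23/19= -1.21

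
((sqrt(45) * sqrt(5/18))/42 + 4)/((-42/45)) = -30/7 - 25 * sqrt(2)/392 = -4.38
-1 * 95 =-95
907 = 907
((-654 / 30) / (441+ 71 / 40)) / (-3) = 872 / 53133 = 0.02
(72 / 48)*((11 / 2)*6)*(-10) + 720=225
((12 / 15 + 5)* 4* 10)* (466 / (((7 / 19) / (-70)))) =-20541280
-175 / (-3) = 58.33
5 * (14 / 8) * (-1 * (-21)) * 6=2205 / 2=1102.50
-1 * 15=-15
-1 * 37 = -37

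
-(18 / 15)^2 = -36 / 25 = -1.44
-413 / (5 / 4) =-1652 / 5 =-330.40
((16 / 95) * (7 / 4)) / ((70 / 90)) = 36 / 95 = 0.38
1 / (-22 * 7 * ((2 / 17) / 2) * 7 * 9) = -17 / 9702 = -0.00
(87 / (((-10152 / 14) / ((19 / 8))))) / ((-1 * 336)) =551 / 649728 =0.00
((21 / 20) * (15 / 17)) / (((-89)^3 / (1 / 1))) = -63 / 47937892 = -0.00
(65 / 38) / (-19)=-65 / 722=-0.09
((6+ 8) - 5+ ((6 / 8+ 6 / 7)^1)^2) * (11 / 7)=99891 / 5488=18.20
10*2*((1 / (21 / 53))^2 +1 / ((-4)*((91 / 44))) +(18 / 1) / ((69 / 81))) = 72203800 / 131859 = 547.58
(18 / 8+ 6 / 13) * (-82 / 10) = -22.23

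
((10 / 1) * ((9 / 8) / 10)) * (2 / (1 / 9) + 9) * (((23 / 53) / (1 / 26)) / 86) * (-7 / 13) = -39123 / 18232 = -2.15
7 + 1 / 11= 78 / 11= 7.09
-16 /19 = -0.84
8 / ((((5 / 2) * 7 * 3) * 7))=16 / 735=0.02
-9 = -9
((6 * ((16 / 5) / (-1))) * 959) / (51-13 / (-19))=-356.26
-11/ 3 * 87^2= -27753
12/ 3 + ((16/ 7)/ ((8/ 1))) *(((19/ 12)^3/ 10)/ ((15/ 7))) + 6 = 1302859/ 129600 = 10.05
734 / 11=66.73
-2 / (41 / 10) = -20 / 41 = -0.49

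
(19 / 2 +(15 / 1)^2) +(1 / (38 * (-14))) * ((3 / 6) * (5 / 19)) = 4740647 / 20216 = 234.50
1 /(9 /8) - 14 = -118 /9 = -13.11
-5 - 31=-36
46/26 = 1.77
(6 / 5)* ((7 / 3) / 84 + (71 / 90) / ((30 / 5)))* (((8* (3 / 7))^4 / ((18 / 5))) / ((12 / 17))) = 374272 / 36015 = 10.39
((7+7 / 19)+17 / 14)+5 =3613 / 266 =13.58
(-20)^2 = 400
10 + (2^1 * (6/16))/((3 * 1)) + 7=17.25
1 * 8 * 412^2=1357952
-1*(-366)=366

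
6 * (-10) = -60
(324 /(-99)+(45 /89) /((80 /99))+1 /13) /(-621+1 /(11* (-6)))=1570065 /379375672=0.00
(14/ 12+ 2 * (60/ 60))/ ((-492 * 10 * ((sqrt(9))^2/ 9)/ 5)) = -19/ 5904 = -0.00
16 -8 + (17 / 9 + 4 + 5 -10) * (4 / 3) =248 / 27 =9.19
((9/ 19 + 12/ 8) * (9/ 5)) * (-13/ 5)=-351/ 38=-9.24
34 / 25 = 1.36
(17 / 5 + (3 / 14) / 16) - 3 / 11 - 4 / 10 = 6753 / 2464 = 2.74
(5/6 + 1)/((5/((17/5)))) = 187/150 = 1.25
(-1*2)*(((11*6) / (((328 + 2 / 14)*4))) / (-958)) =231 / 2200526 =0.00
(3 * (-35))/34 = -105/34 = -3.09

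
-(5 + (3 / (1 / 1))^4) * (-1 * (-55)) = -4730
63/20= 3.15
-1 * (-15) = 15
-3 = -3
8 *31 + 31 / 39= 9703 / 39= 248.79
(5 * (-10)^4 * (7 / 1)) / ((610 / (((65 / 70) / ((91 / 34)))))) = 85000 / 427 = 199.06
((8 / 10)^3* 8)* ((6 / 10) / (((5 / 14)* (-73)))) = -21504 / 228125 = -0.09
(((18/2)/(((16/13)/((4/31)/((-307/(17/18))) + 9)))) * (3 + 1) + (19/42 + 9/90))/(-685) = -1054408639/2738040900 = -0.39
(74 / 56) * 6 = 111 / 14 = 7.93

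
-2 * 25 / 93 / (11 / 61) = -3050 / 1023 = -2.98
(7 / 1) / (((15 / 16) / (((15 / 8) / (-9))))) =-14 / 9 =-1.56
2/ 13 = 0.15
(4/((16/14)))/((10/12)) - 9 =-24/5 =-4.80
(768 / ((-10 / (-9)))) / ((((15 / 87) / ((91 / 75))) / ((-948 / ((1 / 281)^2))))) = -364110186501.73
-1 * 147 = -147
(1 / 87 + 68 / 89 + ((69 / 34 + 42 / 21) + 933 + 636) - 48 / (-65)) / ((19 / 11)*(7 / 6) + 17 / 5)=296379975221 / 1019306587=290.77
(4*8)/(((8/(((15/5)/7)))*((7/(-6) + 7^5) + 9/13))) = 936/9176363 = 0.00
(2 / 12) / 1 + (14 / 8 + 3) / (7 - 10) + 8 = 79 / 12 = 6.58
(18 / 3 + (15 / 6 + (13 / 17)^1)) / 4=315 / 136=2.32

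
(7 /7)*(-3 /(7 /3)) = -9 /7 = -1.29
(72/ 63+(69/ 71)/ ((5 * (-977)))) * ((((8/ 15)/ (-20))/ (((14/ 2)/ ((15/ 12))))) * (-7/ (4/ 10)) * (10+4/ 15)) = 30516167/ 31215150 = 0.98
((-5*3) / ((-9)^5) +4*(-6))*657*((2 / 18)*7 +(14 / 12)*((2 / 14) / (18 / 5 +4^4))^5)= -4270851348217682237445289477 / 348246620451954939895488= -12263.87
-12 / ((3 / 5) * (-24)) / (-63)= -5 / 378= -0.01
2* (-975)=-1950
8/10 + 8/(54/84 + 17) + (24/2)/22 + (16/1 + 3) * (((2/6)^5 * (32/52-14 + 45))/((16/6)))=7998743/2934360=2.73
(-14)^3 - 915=-3659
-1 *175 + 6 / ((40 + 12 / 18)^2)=-1302323 / 7442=-175.00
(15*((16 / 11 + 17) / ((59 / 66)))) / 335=3654 / 3953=0.92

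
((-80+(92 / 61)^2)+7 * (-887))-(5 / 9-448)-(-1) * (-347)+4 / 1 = -207038405 / 33489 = -6182.28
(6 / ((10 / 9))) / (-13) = -27 / 65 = -0.42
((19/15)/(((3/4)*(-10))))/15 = -0.01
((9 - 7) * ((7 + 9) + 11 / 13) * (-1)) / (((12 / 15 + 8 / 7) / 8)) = -30660 / 221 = -138.73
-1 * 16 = -16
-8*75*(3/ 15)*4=-480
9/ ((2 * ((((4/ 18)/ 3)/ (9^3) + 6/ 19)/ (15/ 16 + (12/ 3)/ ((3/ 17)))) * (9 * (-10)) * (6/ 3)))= -141238647/ 75607040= -1.87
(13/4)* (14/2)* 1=91/4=22.75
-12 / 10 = -6 / 5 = -1.20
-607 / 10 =-60.70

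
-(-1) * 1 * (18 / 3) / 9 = 2 / 3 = 0.67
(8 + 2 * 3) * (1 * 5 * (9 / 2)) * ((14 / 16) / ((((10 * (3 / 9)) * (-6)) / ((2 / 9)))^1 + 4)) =-2205 / 688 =-3.20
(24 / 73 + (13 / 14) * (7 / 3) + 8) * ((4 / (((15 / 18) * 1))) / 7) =7.20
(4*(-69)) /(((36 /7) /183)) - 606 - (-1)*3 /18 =-10426.83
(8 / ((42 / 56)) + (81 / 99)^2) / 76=4115 / 27588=0.15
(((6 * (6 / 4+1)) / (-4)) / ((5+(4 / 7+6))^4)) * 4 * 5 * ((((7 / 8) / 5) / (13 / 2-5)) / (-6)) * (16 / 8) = 84035 / 516560652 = 0.00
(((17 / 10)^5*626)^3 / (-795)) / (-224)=87774190591143289891842521 / 22260000000000000000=3943135.25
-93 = -93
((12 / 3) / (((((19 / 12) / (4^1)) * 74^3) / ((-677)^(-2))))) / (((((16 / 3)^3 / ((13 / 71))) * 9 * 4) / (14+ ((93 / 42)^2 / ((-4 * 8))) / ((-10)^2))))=1027241163 / 40228187088212118732800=0.00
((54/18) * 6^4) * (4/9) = 1728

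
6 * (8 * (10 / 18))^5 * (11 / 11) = 10404.92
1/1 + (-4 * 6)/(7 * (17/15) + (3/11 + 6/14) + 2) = -15437/12283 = -1.26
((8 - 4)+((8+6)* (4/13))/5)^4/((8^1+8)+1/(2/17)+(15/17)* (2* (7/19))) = 6441408595456/290019104375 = 22.21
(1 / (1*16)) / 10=1 / 160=0.01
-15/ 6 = -5/ 2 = -2.50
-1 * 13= -13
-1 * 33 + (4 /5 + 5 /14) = -2229 /70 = -31.84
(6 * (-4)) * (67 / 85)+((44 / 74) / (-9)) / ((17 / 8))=-536344 / 28305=-18.95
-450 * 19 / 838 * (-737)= 7519.51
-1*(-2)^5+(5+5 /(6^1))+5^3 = 977 /6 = 162.83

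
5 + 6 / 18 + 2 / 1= 7.33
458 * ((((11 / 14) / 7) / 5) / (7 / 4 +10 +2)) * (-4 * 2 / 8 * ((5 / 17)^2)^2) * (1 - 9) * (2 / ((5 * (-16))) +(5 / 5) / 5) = 4580 / 584647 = 0.01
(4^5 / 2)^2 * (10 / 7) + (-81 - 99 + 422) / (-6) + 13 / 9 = 23590510 / 63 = 374452.54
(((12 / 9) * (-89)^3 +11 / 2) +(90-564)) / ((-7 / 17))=95923571 / 42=2283894.55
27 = 27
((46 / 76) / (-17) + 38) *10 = 122625 / 323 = 379.64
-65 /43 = -1.51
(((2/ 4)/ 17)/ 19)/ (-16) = -1/ 10336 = -0.00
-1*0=0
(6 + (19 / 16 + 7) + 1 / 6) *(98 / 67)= 33761 / 1608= 21.00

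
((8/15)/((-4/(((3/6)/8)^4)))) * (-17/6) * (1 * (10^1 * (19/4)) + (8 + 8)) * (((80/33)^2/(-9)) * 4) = -10795/11290752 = -0.00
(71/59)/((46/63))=4473/2714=1.65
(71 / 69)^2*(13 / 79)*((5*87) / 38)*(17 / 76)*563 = 90946369735 / 362077224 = 251.18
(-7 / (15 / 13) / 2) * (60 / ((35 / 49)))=-1274 / 5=-254.80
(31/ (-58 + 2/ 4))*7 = -434/ 115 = -3.77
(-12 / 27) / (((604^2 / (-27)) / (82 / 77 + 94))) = 5490 / 1755677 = 0.00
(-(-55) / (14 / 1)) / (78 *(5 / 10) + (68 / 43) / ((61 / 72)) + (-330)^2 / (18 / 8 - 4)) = -0.00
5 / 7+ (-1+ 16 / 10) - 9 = -7.69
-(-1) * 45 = 45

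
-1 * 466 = -466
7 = 7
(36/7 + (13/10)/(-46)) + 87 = 296609/3220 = 92.11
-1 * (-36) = 36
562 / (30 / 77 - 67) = -43274 / 5129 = -8.44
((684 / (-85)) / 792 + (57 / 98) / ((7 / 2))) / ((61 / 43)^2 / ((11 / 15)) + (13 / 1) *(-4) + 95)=9738683 / 2855324080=0.00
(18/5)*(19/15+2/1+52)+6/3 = 5024/25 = 200.96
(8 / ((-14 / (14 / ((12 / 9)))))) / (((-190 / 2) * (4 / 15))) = 9 / 38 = 0.24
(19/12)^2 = 361/144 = 2.51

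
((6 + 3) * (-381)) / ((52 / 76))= -65151 / 13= -5011.62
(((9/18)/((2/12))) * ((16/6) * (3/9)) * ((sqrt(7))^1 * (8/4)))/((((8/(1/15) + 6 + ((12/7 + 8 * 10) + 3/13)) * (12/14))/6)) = 10192 * sqrt(7)/56769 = 0.48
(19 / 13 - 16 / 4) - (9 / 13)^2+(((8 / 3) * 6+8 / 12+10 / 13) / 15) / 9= -39542 / 13689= -2.89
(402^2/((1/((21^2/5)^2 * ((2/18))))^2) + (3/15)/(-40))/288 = 603686455720967/1440000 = 419226705.36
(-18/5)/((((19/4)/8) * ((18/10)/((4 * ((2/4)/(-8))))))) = 16/19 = 0.84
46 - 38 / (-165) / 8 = 46.03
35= 35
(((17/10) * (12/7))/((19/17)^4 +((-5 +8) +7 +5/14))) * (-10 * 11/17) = -7349848/4645013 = -1.58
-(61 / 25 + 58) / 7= -1511 / 175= -8.63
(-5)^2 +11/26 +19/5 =3799/130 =29.22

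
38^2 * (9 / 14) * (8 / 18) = 2888 / 7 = 412.57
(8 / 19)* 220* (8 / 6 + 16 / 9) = 49280 / 171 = 288.19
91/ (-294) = -13/ 42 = -0.31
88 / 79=1.11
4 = 4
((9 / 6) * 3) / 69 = 3 / 46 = 0.07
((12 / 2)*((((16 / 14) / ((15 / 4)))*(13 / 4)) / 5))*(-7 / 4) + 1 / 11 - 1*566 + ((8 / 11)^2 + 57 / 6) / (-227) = -780108493 / 1373350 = -568.03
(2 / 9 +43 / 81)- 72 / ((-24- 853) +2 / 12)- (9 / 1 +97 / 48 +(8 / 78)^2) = -11748876439 / 1152285264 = -10.20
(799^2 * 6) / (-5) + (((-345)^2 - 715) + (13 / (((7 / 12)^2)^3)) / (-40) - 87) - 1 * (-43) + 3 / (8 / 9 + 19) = -68213108031477 / 105295855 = -647823.30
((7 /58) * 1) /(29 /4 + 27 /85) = 1190 /74617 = 0.02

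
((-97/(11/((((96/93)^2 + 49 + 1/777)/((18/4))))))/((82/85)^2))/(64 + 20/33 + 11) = -2620017582865/1879030892529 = -1.39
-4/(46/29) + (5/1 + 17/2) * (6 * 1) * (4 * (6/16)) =118.98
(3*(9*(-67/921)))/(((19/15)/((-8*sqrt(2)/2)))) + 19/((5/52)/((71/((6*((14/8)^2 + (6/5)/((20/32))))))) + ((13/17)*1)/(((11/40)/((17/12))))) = 92595360/19395707 + 36180*sqrt(2)/5833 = 13.55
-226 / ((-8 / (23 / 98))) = 6.63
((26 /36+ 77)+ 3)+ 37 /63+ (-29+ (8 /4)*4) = 2533 /42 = 60.31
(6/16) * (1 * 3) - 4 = -23/8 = -2.88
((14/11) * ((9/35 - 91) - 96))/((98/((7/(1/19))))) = -124184/385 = -322.56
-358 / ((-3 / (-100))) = -35800 / 3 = -11933.33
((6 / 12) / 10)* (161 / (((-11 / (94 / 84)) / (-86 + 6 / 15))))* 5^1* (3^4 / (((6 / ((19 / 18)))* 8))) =2197673 / 3520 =624.34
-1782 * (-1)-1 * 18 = 1764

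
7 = 7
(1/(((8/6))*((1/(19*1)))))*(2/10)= 57/20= 2.85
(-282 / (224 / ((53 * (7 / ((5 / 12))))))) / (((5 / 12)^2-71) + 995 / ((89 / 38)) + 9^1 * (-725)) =71830476 / 395437355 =0.18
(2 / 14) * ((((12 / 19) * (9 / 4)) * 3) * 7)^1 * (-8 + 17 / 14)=-405 / 14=-28.93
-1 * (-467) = 467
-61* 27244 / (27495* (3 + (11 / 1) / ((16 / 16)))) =-118706 / 27495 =-4.32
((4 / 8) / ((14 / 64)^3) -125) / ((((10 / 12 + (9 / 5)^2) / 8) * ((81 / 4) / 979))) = -41495502400 / 5658471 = -7333.34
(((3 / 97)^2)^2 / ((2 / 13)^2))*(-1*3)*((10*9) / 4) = -1848015 / 708234248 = -0.00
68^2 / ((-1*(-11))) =4624 / 11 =420.36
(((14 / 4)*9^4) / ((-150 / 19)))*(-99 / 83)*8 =57592458 / 2075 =27755.40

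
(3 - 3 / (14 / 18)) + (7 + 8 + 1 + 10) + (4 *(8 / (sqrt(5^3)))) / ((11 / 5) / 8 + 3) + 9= 256 *sqrt(5) / 655 + 239 / 7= 35.02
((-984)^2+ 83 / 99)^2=9188646311060329 / 9801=937521305077.07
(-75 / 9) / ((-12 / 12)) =25 / 3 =8.33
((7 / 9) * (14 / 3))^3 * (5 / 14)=336140 / 19683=17.08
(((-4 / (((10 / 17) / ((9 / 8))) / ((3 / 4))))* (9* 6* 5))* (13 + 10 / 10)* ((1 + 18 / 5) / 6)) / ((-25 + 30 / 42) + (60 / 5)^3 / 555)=172258569 / 219344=785.34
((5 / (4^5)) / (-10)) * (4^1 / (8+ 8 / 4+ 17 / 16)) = -1 / 5664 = -0.00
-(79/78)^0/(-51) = 0.02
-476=-476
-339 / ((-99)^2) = -113 / 3267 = -0.03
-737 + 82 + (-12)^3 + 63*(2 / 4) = -4703 / 2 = -2351.50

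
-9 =-9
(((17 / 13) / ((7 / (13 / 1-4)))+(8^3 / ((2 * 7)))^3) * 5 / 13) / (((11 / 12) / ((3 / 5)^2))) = 4711204188 / 637637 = 7388.54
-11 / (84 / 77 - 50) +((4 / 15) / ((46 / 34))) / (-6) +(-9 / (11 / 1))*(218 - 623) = 2030821723 / 6125130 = 331.56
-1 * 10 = -10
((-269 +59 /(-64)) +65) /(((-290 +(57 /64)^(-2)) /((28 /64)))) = 298274445 /960628736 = 0.31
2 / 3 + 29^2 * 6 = 5046.67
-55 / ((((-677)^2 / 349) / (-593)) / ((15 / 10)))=34147905 / 916658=37.25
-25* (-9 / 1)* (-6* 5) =-6750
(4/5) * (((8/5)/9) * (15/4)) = 8/15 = 0.53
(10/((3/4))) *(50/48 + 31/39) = 955/39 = 24.49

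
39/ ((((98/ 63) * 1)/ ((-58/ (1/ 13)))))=-132327/ 7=-18903.86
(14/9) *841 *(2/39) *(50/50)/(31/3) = 23548/3627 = 6.49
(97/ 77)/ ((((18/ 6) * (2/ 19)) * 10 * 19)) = 97/ 4620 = 0.02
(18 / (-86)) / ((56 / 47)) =-423 / 2408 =-0.18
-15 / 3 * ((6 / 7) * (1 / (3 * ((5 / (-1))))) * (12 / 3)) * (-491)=-3928 / 7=-561.14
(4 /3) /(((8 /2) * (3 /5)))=0.56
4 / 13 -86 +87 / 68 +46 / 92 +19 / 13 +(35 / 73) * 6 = -79.57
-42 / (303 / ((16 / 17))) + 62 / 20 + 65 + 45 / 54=1772018 / 25755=68.80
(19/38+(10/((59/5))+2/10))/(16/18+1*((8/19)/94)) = 7337781/4236200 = 1.73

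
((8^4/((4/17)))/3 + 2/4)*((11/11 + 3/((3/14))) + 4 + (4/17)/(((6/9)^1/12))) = 13753505/102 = 134838.28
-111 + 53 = -58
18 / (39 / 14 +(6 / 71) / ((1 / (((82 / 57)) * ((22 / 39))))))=13257972 / 2102341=6.31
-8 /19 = -0.42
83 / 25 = 3.32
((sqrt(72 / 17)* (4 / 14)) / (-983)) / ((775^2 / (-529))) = 6348* sqrt(34) / 70259310625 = 0.00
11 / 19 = 0.58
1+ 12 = 13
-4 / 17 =-0.24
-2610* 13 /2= -16965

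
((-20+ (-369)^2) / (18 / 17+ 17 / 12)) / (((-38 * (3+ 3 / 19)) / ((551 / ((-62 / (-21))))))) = -26779887687 / 313100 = -85531.42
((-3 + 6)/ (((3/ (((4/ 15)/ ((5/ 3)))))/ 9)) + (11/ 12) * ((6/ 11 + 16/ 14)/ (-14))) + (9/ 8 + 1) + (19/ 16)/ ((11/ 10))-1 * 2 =102437/ 40425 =2.53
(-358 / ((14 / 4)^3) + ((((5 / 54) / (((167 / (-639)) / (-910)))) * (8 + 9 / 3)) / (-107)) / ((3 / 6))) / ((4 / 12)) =-1372398098 / 6129067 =-223.92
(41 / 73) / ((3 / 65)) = 2665 / 219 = 12.17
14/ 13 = 1.08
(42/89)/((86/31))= 651/3827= 0.17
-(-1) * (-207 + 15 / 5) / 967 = -204 / 967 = -0.21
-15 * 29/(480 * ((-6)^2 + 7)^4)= -29/109401632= -0.00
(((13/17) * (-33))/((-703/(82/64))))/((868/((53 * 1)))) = 932217/331950976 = 0.00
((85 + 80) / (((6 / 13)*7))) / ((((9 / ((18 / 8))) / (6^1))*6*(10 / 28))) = 143 / 4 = 35.75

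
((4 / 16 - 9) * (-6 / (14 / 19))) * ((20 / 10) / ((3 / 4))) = 190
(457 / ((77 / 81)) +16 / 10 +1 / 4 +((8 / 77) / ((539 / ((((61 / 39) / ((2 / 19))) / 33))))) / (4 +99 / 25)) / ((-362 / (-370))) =3795957972137651 / 7695727475436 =493.26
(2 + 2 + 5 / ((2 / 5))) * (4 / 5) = 13.20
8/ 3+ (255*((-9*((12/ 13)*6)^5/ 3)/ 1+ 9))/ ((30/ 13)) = -1726547.37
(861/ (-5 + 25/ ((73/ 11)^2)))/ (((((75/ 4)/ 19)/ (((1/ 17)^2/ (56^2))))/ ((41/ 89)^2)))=-6978320171/ 151396480984000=-0.00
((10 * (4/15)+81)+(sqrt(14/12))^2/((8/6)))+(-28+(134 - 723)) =-12779/24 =-532.46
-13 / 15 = -0.87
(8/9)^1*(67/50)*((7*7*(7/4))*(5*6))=45962/15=3064.13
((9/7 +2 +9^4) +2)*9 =413676/7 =59096.57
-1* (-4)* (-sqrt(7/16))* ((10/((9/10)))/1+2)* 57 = -1977.26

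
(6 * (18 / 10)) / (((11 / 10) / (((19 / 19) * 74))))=7992 / 11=726.55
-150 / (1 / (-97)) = 14550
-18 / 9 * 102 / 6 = -34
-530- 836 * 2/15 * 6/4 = -3486/5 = -697.20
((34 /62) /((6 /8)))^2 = 4624 /8649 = 0.53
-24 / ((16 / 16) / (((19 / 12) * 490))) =-18620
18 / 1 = 18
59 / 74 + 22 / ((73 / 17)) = 31983 / 5402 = 5.92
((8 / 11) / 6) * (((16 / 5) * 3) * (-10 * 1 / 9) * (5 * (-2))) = 1280 / 99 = 12.93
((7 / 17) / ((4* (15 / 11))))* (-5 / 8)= -77 / 1632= -0.05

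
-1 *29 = -29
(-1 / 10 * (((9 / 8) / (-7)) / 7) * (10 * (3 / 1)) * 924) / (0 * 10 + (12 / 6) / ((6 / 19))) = 2673 / 266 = 10.05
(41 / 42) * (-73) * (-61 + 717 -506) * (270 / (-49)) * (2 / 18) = 2244750 / 343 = 6544.46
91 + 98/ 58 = 2688/ 29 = 92.69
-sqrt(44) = -2 *sqrt(11) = -6.63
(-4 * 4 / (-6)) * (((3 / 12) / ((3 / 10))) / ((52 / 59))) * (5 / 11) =1475 / 1287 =1.15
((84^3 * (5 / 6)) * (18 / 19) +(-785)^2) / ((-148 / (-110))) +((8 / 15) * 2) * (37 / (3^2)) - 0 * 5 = 152947182227 / 189810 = 805790.96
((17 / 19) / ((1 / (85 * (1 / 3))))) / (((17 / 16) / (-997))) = -1355920 / 57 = -23788.07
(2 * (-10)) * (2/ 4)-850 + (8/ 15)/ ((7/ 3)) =-30092/ 35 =-859.77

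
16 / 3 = 5.33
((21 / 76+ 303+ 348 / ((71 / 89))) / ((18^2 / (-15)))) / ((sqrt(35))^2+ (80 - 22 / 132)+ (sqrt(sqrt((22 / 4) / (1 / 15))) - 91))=-1767971564645 / 1230448941096 - 259372815 *sqrt(330) / 205074823516+ 59855265 *165^(3 / 4) *2^(1 / 4) / 1127911529338+ 12363437515 *165^(1 / 4) *2^(3 / 4) / 410149647032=-1.28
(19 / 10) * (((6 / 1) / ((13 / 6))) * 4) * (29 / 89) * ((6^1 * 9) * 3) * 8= 51414912 / 5785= 8887.63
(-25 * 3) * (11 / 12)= -275 / 4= -68.75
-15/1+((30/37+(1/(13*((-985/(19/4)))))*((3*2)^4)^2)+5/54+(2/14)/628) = -35829691751459/56234489220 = -637.15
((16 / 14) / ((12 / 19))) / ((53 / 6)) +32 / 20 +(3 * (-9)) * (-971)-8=48621043 / 1855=26210.80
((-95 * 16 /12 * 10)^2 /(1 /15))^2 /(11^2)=4786813590449.95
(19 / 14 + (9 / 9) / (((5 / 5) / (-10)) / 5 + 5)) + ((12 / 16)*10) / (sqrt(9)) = 7073 / 1743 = 4.06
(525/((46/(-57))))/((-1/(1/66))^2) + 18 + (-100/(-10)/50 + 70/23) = 2348199/111320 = 21.09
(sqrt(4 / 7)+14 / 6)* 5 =10* sqrt(7) / 7+35 / 3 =15.45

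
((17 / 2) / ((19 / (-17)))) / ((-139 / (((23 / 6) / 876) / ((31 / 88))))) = 73117 / 107578494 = 0.00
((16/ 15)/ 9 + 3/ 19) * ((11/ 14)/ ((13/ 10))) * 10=1.67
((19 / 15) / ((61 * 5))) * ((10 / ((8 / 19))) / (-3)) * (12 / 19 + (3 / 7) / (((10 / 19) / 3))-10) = 2869 / 12600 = 0.23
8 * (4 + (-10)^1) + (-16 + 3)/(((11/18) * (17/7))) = -10614/187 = -56.76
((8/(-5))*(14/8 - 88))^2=19044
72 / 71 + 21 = 1563 / 71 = 22.01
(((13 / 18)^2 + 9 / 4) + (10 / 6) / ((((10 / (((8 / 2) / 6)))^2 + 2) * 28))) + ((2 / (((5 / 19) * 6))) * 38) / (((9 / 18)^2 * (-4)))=-45.36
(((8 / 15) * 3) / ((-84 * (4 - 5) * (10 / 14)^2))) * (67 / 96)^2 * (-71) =-2231033 / 1728000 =-1.29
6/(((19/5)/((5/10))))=15/19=0.79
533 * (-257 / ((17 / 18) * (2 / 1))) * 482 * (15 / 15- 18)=594223578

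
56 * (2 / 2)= 56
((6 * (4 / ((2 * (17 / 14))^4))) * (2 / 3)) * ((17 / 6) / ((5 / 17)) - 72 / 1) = -35938168 / 1252815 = -28.69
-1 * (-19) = 19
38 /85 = 0.45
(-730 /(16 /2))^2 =133225 /16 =8326.56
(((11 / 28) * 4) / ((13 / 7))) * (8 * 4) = 352 / 13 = 27.08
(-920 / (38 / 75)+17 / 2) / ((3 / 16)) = -549416 / 57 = -9638.88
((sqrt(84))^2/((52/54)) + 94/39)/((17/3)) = 3496/221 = 15.82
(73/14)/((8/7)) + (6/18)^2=673/144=4.67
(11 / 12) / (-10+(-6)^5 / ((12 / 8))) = -11 / 62328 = -0.00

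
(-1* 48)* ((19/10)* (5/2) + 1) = -276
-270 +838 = 568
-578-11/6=-3479/6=-579.83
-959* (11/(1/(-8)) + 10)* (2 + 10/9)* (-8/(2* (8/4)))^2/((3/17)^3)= 169383742.02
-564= -564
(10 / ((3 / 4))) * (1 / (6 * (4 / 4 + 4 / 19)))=380 / 207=1.84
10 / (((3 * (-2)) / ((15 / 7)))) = -25 / 7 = -3.57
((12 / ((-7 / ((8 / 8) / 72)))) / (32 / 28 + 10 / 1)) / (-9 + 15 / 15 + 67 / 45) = 5 / 15236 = 0.00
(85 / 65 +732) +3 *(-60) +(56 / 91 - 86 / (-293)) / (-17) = 35824871 / 64753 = 553.25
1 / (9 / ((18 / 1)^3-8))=5824 / 9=647.11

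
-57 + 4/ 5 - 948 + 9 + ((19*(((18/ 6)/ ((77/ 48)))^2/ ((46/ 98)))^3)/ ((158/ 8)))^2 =2281440692799273145511504031376/ 14497844086268521967732645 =157364.13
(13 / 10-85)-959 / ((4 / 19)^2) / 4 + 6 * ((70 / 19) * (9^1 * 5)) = -27349801 / 6080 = -4498.32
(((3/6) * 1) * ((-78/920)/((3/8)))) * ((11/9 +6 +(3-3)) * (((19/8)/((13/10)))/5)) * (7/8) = -1729/6624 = -0.26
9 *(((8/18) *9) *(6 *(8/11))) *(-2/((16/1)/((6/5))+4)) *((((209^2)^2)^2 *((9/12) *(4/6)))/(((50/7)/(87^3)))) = -988572232159679654101841688/325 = -3041760714337475858774898.00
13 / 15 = 0.87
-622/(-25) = 622/25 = 24.88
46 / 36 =23 / 18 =1.28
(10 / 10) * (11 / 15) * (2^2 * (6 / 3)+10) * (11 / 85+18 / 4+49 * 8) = 2225091 / 425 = 5235.51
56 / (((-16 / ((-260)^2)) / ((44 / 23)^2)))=-865893.38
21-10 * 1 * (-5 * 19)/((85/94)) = 18217/17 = 1071.59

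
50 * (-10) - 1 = -501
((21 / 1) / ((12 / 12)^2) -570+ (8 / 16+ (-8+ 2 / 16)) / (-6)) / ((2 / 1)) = -26293 / 96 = -273.89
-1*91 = -91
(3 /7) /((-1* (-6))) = 1 /14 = 0.07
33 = 33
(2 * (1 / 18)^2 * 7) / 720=7 / 116640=0.00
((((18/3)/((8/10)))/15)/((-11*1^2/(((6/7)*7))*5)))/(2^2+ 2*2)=-3/440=-0.01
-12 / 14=-6 / 7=-0.86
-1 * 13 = -13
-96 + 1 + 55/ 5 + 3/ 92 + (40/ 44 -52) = -136679/ 1012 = -135.06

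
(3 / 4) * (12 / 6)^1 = 3 / 2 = 1.50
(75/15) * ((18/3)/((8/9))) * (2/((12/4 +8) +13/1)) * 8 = 45/2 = 22.50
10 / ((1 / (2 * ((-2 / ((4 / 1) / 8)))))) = -80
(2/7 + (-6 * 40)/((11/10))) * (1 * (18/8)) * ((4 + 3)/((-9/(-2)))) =-8389/11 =-762.64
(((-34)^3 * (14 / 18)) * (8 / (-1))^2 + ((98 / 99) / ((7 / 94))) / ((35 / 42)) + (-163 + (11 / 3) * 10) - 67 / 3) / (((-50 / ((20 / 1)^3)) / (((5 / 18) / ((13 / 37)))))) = 2866808111840 / 11583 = 247501347.82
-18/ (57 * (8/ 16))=-12/ 19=-0.63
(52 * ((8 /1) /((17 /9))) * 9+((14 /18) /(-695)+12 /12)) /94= 105437348 /4997745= 21.10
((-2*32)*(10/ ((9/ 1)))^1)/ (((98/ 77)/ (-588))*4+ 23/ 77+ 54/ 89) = -4385920/ 55311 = -79.30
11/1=11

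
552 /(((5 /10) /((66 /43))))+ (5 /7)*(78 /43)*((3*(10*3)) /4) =518823 /301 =1723.66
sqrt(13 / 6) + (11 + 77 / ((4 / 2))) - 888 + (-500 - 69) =-2815 / 2 + sqrt(78) / 6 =-1406.03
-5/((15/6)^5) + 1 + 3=2468/625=3.95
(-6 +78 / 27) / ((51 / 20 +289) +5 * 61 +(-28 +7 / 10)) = -112 / 20493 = -0.01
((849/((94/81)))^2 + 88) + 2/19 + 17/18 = 808823536921/1510956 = 535305.82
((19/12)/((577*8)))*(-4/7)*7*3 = -19/4616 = -0.00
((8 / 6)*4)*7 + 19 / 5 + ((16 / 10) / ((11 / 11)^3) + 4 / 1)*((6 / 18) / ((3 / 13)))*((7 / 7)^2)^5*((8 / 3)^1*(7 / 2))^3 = 1608101 / 243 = 6617.70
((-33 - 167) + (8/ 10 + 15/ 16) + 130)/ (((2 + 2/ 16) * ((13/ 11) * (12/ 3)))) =-60071/ 8840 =-6.80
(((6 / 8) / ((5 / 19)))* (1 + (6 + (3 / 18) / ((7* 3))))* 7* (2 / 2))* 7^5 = 281971039 / 120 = 2349758.66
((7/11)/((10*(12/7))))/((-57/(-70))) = 343/7524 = 0.05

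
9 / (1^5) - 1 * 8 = 1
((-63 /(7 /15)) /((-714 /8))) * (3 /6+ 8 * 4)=5850 /119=49.16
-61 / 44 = -1.39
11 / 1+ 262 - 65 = 208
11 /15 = 0.73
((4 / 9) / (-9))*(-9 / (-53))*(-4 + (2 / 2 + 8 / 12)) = 0.02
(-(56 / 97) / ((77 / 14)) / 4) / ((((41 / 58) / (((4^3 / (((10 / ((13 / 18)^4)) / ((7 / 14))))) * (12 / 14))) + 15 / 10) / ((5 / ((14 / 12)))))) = -132523040 / 2883730751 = -0.05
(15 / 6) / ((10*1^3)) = 1 / 4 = 0.25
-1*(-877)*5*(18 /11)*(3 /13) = 236790 /143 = 1655.87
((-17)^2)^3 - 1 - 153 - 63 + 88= 24137440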